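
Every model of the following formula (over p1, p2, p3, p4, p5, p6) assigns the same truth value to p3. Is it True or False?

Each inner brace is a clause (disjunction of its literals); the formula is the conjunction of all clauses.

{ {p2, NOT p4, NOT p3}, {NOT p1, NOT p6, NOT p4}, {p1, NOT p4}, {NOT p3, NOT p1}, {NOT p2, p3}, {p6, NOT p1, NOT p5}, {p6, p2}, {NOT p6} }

Suppose p3 = false.
Unit clause (NOT p2) forces p2 = false.
Unit clause (p6) forces p6 = true.
Now (NOT p6) is unsatisfied and unit — conflict.
So every satisfying assignment has p3 = True.

True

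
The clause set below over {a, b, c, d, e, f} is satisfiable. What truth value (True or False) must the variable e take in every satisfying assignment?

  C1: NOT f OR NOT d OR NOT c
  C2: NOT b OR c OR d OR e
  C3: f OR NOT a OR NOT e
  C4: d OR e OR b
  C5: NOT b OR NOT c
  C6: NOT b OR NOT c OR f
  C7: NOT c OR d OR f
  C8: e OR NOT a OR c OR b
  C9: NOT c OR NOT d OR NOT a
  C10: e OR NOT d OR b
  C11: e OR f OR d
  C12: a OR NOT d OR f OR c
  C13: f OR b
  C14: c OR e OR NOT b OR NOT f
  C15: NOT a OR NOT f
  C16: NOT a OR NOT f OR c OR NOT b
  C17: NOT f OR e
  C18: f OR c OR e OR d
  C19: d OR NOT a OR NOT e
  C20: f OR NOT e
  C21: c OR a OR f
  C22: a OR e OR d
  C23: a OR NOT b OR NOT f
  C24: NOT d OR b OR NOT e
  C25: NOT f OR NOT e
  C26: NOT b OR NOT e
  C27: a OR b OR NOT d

False

Suppose e = true.
The clause (f) is unit, so f = true.
Now (NOT f) is unsatisfied and unit — conflict.
So every satisfying assignment has e = False.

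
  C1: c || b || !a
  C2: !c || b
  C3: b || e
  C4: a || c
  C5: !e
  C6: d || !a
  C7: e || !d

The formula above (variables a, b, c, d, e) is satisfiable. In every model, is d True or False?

False

Suppose d = true.
Unit clause (!e) forces e = false.
Now (e) is unsatisfied and unit — conflict.
So every satisfying assignment has d = False.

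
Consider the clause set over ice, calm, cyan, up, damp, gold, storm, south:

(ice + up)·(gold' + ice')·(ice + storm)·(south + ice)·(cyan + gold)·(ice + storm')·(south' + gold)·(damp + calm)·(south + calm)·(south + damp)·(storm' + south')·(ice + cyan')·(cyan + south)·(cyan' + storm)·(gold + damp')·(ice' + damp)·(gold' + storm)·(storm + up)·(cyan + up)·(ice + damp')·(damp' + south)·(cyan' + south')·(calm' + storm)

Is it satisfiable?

Try ice = 1.
(gold') alone gives gold = 0.
(cyan) alone gives cyan = 1.
(south') alone gives south = 0.
(calm) alone gives calm = 1.
(damp) alone gives damp = 1.
That conflicts with the unit clause (damp').
That branch fails; take ice = 0 instead.
(up) alone gives up = 1.
(storm) alone gives storm = 1.
That conflicts with the unit clause (storm').
Both values of ice lead to a conflict.
No assignment satisfies every clause.

Unsatisfiable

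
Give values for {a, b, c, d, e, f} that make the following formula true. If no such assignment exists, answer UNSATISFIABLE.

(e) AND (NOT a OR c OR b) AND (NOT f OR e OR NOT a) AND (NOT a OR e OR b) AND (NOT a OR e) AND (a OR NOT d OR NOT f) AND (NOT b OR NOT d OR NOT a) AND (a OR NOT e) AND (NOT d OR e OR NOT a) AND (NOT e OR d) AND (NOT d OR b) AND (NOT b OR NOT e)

UNSATISFIABLE

The clause (e) is unit, so e = true.
The clause (a) is unit, so a = true.
The clause (d) is unit, so d = true.
The clause (NOT b) is unit, so b = false.
Now (b) is unsatisfied and unit — conflict.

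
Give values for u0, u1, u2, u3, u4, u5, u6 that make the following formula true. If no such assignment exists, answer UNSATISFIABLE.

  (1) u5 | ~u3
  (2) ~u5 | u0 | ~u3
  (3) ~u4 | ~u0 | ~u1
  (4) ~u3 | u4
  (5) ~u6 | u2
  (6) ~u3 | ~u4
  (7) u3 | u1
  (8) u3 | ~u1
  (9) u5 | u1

UNSATISFIABLE

Branch on u5: set u5 = 1.
Branch on u0: set u0 = 1.
Branch on u4: set u4 = 0.
From the singleton clause (~u3), u3 = 0.
From the singleton clause (u1), u1 = 1.
But (~u1) is also a unit clause — contradiction.
So u4 must be the other value — set u4 = 1.
From the singleton clause (~u1), u1 = 0.
From the singleton clause (~u3), u3 = 0.
But (u3) is also a unit clause — contradiction.
Either choice for u4 ends in contradiction.
So u0 must be the other value — set u0 = 0.
From the singleton clause (~u3), u3 = 0.
From the singleton clause (u1), u1 = 1.
But (~u1) is also a unit clause — contradiction.
Either choice for u0 ends in contradiction.
So u5 must be the other value — set u5 = 0.
From the singleton clause (~u3), u3 = 0.
From the singleton clause (u1), u1 = 1.
But (~u1) is also a unit clause — contradiction.
Either choice for u5 ends in contradiction.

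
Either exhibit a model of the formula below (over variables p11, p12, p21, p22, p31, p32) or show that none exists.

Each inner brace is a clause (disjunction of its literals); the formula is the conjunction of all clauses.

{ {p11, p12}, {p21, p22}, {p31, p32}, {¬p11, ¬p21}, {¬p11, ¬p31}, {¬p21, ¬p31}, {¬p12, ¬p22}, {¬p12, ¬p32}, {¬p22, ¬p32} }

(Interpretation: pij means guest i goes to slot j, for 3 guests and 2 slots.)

UNSATISFIABLE

Try p11 = True.
From the singleton clause (¬p21), p21 = False.
From the singleton clause (p22), p22 = True.
From the singleton clause (¬p31), p31 = False.
From the singleton clause (p32), p32 = True.
Now (¬p32) is unsatisfied and unit — conflict.
Undo p11 and try p11 = False.
From the singleton clause (p12), p12 = True.
From the singleton clause (¬p22), p22 = False.
From the singleton clause (p21), p21 = True.
From the singleton clause (¬p31), p31 = False.
From the singleton clause (p32), p32 = True.
Now (¬p32) is unsatisfied and unit — conflict.
Both values of p11 lead to a conflict.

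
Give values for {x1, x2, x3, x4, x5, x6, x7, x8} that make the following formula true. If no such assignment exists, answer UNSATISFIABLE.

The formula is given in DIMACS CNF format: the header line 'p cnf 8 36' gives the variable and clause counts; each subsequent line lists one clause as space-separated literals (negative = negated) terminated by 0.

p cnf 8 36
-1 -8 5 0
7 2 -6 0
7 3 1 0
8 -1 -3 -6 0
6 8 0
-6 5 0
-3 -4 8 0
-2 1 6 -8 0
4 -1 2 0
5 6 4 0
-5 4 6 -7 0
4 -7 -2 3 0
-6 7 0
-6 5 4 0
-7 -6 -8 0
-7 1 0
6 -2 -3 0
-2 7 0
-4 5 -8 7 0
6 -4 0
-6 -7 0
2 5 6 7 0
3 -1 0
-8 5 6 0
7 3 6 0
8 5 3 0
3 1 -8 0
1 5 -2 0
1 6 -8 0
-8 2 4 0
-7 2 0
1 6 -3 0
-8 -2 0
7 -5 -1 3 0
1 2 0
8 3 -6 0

Branch on x6: set x6 = True.
Unit clause (x5) forces x5 = True.
Unit clause (x7) forces x7 = True.
But (¬x7) is also a unit clause — contradiction.
Undo x6 and try x6 = False.
Unit clause (x8) forces x8 = True.
Unit clause (¬x4) forces x4 = False.
Unit clause (x5) forces x5 = True.
Unit clause (¬x7) forces x7 = False.
Unit clause (¬x2) forces x2 = False.
But (x2) is also a unit clause — contradiction.
Both values of x6 lead to a conflict.

UNSATISFIABLE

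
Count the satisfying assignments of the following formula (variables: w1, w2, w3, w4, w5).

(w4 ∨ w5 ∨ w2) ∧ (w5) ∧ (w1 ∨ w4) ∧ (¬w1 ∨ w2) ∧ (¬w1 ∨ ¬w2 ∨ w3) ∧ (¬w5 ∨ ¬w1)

4

There are 2^5 = 32 truth assignments over (w1, w2, w3, w4, w5).
Split on w4. With w4 = True, the clauses containing w4 are satisfied and ¬w4 drops from the rest; 4 of the 2^4 = 16 assignments to the other variables satisfy what remains.
With w4 = False, by the same count on the reduced clause set, 0 assignments work.
(One model: w1=F, w2=F, w3=F, w4=T, w5=T.)
Total: 4 + 0 = 4.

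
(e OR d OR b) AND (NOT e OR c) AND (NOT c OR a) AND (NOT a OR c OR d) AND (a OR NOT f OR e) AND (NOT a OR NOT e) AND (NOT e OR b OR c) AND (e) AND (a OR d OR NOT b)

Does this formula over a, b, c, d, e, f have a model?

No, unsatisfiable

The clause (e) is unit, so e = true.
The clause (c) is unit, so c = true.
The clause (a) is unit, so a = true.
Now (NOT a) is unsatisfied and unit — conflict.
No assignment satisfies every clause.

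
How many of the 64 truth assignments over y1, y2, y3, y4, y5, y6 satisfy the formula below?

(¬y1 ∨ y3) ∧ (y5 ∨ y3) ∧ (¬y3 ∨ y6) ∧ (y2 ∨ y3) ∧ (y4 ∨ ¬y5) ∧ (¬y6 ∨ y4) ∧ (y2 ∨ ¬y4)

6

There are 2^6 = 64 truth assignments over (y1, y2, y3, y4, y5, y6).
Split on y6. With y6 = True, the clauses containing y6 are satisfied and ¬y6 drops from the rest; 5 of the 2^5 = 32 assignments to the other variables satisfy what remains.
With y6 = False, by the same count on the reduced clause set, 1 assignment works.
(One model: y1=F, y2=T, y3=F, y4=T, y5=T, y6=F.)
Total: 5 + 1 = 6.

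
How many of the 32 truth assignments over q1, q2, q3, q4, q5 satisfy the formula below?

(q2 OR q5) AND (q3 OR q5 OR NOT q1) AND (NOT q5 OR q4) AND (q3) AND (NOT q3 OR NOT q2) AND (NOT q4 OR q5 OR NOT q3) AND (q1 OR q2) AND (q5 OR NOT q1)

There are 2^5 = 32 truth assignments over (q1, q2, q3, q4, q5).
Split on q2. With q2 = true, the clauses containing q2 are satisfied and NOT q2 drops from the rest; 0 of the 2^4 = 16 assignments to the other variables satisfy what remains.
With q2 = false, by the same count on the reduced clause set, 1 assignment works.
Total: 0 + 1 = 1.

1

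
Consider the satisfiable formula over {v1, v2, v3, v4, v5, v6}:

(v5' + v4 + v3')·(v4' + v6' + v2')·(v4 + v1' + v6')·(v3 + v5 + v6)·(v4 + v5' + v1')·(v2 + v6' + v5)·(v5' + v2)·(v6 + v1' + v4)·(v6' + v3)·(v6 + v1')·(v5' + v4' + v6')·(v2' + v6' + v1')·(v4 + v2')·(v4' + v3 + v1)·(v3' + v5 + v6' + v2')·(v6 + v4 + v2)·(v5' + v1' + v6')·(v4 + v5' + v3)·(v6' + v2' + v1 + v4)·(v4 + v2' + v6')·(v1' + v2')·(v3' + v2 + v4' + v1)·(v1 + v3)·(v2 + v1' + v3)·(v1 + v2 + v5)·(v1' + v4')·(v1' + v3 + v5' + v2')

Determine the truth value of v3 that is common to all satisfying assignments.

Suppose v3 = 0.
(v6') alone gives v6 = 0.
(v5) alone gives v5 = 1.
(v2) alone gives v2 = 1.
(v1') alone gives v1 = 0.
But (v1) is also a unit clause — contradiction.
So every satisfying assignment has v3 = True.

True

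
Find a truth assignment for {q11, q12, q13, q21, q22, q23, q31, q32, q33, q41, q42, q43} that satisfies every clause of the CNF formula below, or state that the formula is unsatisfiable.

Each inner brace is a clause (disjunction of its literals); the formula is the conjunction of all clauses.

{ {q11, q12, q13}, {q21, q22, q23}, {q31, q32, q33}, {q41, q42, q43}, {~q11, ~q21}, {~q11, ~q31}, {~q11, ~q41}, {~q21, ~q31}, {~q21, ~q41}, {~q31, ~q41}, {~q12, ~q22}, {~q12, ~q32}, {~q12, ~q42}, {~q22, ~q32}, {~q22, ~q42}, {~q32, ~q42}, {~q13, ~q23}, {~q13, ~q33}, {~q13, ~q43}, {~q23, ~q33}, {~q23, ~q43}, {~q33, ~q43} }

UNSATISFIABLE

Suppose q11 = 0.
Suppose q12 = 1.
The clause (~q22) is unit, so q22 = 0.
The clause (~q32) is unit, so q32 = 0.
The clause (~q42) is unit, so q42 = 0.
Suppose q21 = 1.
The clause (~q31) is unit, so q31 = 0.
The clause (q33) is unit, so q33 = 1.
The clause (~q41) is unit, so q41 = 0.
The clause (q43) is unit, so q43 = 1.
Now (~q43) is unsatisfied and unit — conflict.
Backtrack on q21: now try q21 = 0.
The clause (q23) is unit, so q23 = 1.
The clause (~q13) is unit, so q13 = 0.
The clause (~q33) is unit, so q33 = 0.
The clause (q31) is unit, so q31 = 1.
The clause (~q41) is unit, so q41 = 0.
The clause (q43) is unit, so q43 = 1.
Now (~q43) is unsatisfied and unit — conflict.
Neither q21 = 1 nor q21 = 0 works.
Backtrack on q12: now try q12 = 0.
The clause (q13) is unit, so q13 = 1.
The clause (~q23) is unit, so q23 = 0.
The clause (~q33) is unit, so q33 = 0.
The clause (~q43) is unit, so q43 = 0.
Suppose q21 = 1.
The clause (~q31) is unit, so q31 = 0.
The clause (q32) is unit, so q32 = 1.
The clause (~q41) is unit, so q41 = 0.
The clause (q42) is unit, so q42 = 1.
Now (~q42) is unsatisfied and unit — conflict.
Backtrack on q21: now try q21 = 0.
The clause (q22) is unit, so q22 = 1.
The clause (~q32) is unit, so q32 = 0.
The clause (q31) is unit, so q31 = 1.
The clause (~q41) is unit, so q41 = 0.
The clause (q42) is unit, so q42 = 1.
Now (~q42) is unsatisfied and unit — conflict.
Neither q21 = 1 nor q21 = 0 works.
Neither q12 = 1 nor q12 = 0 works.
Backtrack on q11: now try q11 = 1.
The clause (~q21) is unit, so q21 = 0.
The clause (~q31) is unit, so q31 = 0.
The clause (~q41) is unit, so q41 = 0.
Suppose q22 = 1.
The clause (~q12) is unit, so q12 = 0.
The clause (~q32) is unit, so q32 = 0.
The clause (q33) is unit, so q33 = 1.
The clause (~q42) is unit, so q42 = 0.
The clause (q43) is unit, so q43 = 1.
Now (~q43) is unsatisfied and unit — conflict.
Backtrack on q22: now try q22 = 0.
The clause (q23) is unit, so q23 = 1.
The clause (~q13) is unit, so q13 = 0.
The clause (~q33) is unit, so q33 = 0.
The clause (q32) is unit, so q32 = 1.
The clause (~q12) is unit, so q12 = 0.
The clause (~q42) is unit, so q42 = 0.
The clause (q43) is unit, so q43 = 1.
Now (~q43) is unsatisfied and unit — conflict.
Neither q22 = 1 nor q22 = 0 works.
Neither q11 = 1 nor q11 = 0 works.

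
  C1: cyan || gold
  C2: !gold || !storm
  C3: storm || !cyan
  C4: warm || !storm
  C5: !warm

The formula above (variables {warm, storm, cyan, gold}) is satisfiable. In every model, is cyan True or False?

Suppose cyan = true.
From the singleton clause (storm), storm = true.
From the singleton clause (!gold), gold = false.
From the singleton clause (warm), warm = true.
But (!warm) is also a unit clause — contradiction.
So every satisfying assignment has cyan = False.

False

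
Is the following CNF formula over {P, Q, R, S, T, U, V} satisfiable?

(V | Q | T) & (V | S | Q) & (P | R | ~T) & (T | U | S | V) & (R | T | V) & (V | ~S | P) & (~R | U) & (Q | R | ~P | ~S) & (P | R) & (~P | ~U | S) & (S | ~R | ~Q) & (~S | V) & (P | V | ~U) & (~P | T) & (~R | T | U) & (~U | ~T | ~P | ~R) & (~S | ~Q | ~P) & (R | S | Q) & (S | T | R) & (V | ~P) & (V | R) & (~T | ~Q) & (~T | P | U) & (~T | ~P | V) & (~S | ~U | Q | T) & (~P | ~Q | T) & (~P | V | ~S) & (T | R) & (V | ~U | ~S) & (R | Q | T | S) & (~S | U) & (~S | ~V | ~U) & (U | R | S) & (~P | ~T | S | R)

Try R = 1.
From the singleton clause (U), U = 1.
Try P = 0.
From the singleton clause (V), V = 1.
From the singleton clause (~S), S = 0.
From the singleton clause (~Q), Q = 0.
No clause remains; T is free.
A satisfying assignment: P=0, Q=0, R=1, S=0, T=0, U=1, V=1.

Yes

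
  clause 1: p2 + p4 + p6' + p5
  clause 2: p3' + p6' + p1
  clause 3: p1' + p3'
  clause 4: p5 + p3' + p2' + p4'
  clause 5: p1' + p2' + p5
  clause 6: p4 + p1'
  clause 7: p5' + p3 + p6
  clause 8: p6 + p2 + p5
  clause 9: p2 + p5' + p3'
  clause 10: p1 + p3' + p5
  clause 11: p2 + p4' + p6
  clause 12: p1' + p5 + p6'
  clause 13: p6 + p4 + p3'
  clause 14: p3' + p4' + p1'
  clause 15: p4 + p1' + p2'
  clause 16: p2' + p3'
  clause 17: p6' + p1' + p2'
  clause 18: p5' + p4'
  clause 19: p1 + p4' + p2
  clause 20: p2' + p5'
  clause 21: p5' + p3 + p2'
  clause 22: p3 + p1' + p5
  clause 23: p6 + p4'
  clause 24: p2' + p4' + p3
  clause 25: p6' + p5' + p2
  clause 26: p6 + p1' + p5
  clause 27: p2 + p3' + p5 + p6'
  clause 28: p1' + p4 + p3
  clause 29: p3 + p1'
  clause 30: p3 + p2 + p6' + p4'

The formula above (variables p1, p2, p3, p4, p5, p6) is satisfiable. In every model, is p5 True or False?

Suppose p5 = 1.
From the singleton clause (p4'), p4 = 0.
From the singleton clause (p1'), p1 = 0.
From the singleton clause (p2'), p2 = 0.
From the singleton clause (p3'), p3 = 0.
From the singleton clause (p6), p6 = 1.
Now (p6') is unsatisfied and unit — conflict.
So every satisfying assignment has p5 = False.

False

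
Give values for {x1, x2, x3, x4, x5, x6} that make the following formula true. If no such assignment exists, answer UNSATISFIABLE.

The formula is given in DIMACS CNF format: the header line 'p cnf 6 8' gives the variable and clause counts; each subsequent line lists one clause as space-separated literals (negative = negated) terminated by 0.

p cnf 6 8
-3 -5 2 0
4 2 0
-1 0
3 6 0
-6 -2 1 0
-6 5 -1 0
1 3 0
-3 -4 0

x1: False, x2: True, x3: True, x4: False, x5: True, x6: False

Unit clause (¬x1) forces x1 = False.
Unit clause (x3) forces x3 = True.
Unit clause (¬x4) forces x4 = False.
Unit clause (x2) forces x2 = True.
Unit clause (¬x6) forces x6 = False.
No clause remains; x5 is free.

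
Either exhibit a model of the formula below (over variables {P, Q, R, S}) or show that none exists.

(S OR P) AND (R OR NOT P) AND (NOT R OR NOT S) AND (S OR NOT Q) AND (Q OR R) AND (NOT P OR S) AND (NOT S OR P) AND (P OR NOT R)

UNSATISFIABLE

Suppose S = true.
From the singleton clause (NOT R), R = false.
From the singleton clause (NOT P), P = false.
Now (P) is unsatisfied and unit — conflict.
Backtrack on S: now try S = false.
From the singleton clause (P), P = true.
Now (NOT P) is unsatisfied and unit — conflict.
Neither S = true nor S = false works.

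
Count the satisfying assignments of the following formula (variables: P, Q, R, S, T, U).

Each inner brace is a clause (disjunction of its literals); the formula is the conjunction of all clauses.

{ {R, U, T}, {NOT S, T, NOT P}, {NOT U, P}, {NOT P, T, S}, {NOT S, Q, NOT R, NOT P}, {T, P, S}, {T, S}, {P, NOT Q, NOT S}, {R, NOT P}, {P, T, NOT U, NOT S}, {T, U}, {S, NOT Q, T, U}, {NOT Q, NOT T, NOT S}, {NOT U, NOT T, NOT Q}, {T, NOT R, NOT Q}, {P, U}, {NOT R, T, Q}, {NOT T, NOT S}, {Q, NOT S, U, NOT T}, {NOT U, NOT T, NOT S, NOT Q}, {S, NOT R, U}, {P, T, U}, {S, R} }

There are 2^6 = 64 truth assignments over (P, Q, R, S, T, U).
Split on T. With T = true, the clauses containing T are satisfied and NOT T drops from the rest; 1 of the 2^5 = 32 assignments to the other variables satisfy what remains.
With T = false, by the same count on the reduced clause set, 0 assignments work.
(One model: P=T, Q=F, R=T, S=F, T=T, U=T.)
Total: 1 + 0 = 1.

1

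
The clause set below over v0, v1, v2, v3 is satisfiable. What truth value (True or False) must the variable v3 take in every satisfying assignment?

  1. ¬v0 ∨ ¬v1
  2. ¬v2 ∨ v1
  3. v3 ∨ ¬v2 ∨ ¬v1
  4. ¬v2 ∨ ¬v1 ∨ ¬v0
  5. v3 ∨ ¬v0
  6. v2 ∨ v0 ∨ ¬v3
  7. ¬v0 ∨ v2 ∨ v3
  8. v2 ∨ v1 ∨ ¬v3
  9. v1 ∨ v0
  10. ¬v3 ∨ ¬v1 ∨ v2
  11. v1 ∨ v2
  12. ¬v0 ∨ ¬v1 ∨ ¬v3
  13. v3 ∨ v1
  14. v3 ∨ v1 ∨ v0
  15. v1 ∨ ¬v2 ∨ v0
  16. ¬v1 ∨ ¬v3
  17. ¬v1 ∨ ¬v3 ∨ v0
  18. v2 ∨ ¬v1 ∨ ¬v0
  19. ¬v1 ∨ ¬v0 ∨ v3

False

Suppose v3 = True.
(¬v1) alone gives v1 = False.
(¬v2) alone gives v2 = False.
But (v2) is also a unit clause — contradiction.
So every satisfying assignment has v3 = False.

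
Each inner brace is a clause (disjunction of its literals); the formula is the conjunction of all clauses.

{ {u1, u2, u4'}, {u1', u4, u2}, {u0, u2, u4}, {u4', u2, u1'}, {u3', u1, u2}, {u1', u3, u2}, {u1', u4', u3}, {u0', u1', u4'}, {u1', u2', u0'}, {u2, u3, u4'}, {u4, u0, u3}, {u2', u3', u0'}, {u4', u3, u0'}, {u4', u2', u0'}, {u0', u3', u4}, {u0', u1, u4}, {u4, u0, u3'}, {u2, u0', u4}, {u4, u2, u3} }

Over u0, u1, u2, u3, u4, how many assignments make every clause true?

There are 2^5 = 32 truth assignments over (u0, u1, u2, u3, u4).
Split on u1. With u1 = 1, the clauses containing u1 are satisfied and u1' drops from the rest; 1 of the 2^4 = 16 assignments to the other variables satisfy what remains.
With u1 = 0, by the same count on the reduced clause set, 2 assignments work.
Total: 1 + 2 = 3.

3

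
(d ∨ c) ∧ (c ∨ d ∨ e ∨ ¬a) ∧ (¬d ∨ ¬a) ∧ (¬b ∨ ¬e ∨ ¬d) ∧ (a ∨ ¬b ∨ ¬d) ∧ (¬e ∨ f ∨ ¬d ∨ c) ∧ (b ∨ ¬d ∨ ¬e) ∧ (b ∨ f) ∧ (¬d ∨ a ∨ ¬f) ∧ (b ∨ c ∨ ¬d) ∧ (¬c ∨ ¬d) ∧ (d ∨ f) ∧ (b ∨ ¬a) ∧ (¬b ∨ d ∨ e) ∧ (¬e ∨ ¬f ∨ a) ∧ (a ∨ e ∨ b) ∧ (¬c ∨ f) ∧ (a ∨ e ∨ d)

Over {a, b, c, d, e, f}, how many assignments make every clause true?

There are 2^6 = 64 truth assignments over (a, b, c, d, e, f).
Split on e. With e = True, the clauses containing e are satisfied and ¬e drops from the rest; 1 of the 2^5 = 32 assignments to the other variables satisfy what remains.
With e = False, by the same count on the reduced clause set, 0 assignments work.
(One model: a=T, b=T, c=T, d=F, e=T, f=T.)
Total: 1 + 0 = 1.

1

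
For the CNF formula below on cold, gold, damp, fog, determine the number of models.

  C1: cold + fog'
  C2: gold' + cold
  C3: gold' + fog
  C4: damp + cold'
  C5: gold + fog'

4

There are 2^4 = 16 truth assignments over (cold, gold, damp, fog).
Check each against the 5 clauses (columns in the order cold, gold, damp, fog):
  F F F F  ✓ satisfies all
  F F F T  ✗ fails (cold + fog')
  F F T F  ✓ satisfies all
  F F T T  ✗ fails (cold + fog')
  F T F F  ✗ fails (gold' + cold)
  F T F T  ✗ fails (cold + fog')
  F T T F  ✗ fails (gold' + cold)
  F T T T  ✗ fails (cold + fog')
  T F F F  ✗ fails (damp + cold')
  T F F T  ✗ fails (damp + cold')
  T F T F  ✓ satisfies all
  T F T T  ✗ fails (gold + fog')
  T T F F  ✗ fails (gold' + fog)
  T T F T  ✗ fails (damp + cold')
  T T T F  ✗ fails (gold' + fog)
  T T T T  ✓ satisfies all
4 of the 16 rows are models.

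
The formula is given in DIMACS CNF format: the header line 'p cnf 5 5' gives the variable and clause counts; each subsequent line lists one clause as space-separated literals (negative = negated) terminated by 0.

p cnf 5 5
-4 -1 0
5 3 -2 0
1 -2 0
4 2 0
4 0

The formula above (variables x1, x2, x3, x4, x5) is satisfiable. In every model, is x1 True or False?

False

Suppose x1 = True.
Unit clause (¬x4) forces x4 = False.
That conflicts with the unit clause (x4).
So every satisfying assignment has x1 = False.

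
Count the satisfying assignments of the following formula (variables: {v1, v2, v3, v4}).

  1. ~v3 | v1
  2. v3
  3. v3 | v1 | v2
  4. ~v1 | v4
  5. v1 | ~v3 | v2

2

There are 2^4 = 16 truth assignments over (v1, v2, v3, v4).
Check each against the 5 clauses (columns in the order v1, v2, v3, v4):
  F F F F  ✗ fails (v3)
  F F F T  ✗ fails (v3)
  F F T F  ✗ fails (~v3 | v1)
  F F T T  ✗ fails (~v3 | v1)
  F T F F  ✗ fails (v3)
  F T F T  ✗ fails (v3)
  F T T F  ✗ fails (~v3 | v1)
  F T T T  ✗ fails (~v3 | v1)
  T F F F  ✗ fails (v3)
  T F F T  ✗ fails (v3)
  T F T F  ✗ fails (~v1 | v4)
  T F T T  ✓ satisfies all
  T T F F  ✗ fails (v3)
  T T F T  ✗ fails (v3)
  T T T F  ✗ fails (~v1 | v4)
  T T T T  ✓ satisfies all
2 of the 16 rows are models.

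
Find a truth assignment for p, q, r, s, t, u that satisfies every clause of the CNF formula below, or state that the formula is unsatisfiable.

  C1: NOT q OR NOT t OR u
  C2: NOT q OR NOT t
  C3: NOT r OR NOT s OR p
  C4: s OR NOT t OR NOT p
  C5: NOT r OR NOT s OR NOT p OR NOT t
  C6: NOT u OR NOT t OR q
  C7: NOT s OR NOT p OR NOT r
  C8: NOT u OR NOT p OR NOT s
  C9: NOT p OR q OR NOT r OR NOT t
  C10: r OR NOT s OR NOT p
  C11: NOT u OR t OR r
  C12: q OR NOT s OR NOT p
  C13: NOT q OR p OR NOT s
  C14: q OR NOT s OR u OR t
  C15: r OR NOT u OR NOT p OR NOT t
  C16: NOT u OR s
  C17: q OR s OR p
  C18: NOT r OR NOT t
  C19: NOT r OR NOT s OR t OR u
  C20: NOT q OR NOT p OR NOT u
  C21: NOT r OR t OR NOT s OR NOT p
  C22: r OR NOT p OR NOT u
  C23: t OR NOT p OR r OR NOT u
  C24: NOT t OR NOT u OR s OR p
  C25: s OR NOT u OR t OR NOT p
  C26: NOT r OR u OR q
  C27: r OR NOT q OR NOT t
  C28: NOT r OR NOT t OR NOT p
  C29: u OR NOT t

p ↦ false,  q ↦ true,  r ↦ false,  s ↦ false,  t ↦ false,  u ↦ false

Case q = true:
From the singleton clause (NOT t), t = false.
Case u = false:
Case p = false:
From the singleton clause (NOT s), s = false.
All clauses hold; r can take either value.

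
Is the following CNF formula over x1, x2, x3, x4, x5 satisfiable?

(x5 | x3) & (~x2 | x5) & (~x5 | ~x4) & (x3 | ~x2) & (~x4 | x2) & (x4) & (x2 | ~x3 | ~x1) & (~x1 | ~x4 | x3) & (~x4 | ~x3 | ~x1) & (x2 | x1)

No

The clause (x4) is unit, so x4 = 1.
The clause (~x5) is unit, so x5 = 0.
The clause (x3) is unit, so x3 = 1.
The clause (~x2) is unit, so x2 = 0.
That conflicts with the unit clause (x2).
No assignment satisfies every clause.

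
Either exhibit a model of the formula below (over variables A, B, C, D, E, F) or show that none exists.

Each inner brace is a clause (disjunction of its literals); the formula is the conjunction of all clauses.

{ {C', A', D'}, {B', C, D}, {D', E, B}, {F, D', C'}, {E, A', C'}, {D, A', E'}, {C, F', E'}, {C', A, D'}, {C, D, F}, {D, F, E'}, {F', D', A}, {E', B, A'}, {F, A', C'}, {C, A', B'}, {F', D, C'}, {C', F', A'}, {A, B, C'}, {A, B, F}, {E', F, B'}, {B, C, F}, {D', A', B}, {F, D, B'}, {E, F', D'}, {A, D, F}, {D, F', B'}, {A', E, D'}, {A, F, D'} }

A ↦ 0, B ↦ 0, C ↦ 0, D ↦ 0, E ↦ 0, F ↦ 1

Suppose C = 0.
Suppose B = 0.
From the singleton clause (F), F = 1.
From the singleton clause (E'), E = 0.
From the singleton clause (D'), D = 0.
Every clause is now satisfied; A is unconstrained.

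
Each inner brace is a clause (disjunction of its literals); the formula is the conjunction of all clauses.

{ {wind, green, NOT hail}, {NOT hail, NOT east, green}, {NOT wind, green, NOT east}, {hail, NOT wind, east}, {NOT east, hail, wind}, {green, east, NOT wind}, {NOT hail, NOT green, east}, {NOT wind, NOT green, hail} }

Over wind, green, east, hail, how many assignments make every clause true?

4

There are 2^4 = 16 truth assignments over (wind, green, east, hail).
Check each against the 8 clauses (columns in the order wind, green, east, hail):
  F F F F  ✓ satisfies all
  F F F T  ✗ fails (wind OR green OR NOT hail)
  F F T F  ✗ fails (NOT east OR hail OR wind)
  F F T T  ✗ fails (wind OR green OR NOT hail)
  F T F F  ✓ satisfies all
  F T F T  ✗ fails (NOT hail OR NOT green OR east)
  F T T F  ✗ fails (NOT east OR hail OR wind)
  F T T T  ✓ satisfies all
  T F F F  ✗ fails (hail OR NOT wind OR east)
  T F F T  ✗ fails (green OR east OR NOT wind)
  T F T F  ✗ fails (NOT wind OR green OR NOT east)
  T F T T  ✗ fails (NOT hail OR NOT east OR green)
  T T F F  ✗ fails (hail OR NOT wind OR east)
  T T F T  ✗ fails (NOT hail OR NOT green OR east)
  T T T F  ✗ fails (NOT wind OR NOT green OR hail)
  T T T T  ✓ satisfies all
4 of the 16 rows are models.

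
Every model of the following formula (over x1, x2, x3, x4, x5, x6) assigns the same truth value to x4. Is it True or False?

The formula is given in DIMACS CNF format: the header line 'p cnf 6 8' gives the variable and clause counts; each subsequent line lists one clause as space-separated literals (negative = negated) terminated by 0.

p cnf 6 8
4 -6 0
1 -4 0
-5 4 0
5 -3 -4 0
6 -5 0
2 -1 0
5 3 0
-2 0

Suppose x4 = True.
(x1) alone gives x1 = True.
(x2) alone gives x2 = True.
Now (¬x2) is unsatisfied and unit — conflict.
So every satisfying assignment has x4 = False.

False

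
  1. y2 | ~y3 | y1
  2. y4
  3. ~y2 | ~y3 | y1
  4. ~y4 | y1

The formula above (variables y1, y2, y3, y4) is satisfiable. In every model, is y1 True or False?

True

Suppose y1 = 0.
From the singleton clause (y4), y4 = 1.
That conflicts with the unit clause (~y4).
So every satisfying assignment has y1 = True.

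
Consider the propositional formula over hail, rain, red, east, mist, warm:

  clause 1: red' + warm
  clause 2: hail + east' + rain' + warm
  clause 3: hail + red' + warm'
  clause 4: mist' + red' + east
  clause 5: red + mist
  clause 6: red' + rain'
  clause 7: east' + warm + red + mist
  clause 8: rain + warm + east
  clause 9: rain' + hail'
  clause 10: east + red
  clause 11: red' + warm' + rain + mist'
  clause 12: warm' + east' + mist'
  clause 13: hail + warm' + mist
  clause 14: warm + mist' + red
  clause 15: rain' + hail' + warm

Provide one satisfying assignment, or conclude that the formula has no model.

Suppose red = 1.
From the singleton clause (warm), warm = 1.
From the singleton clause (hail), hail = 1.
From the singleton clause (rain'), rain = 0.
From the singleton clause (mist'), mist = 0.
Every clause is now satisfied; east is unconstrained.

hail ↦ 1,  rain ↦ 0,  red ↦ 1,  east ↦ 1,  mist ↦ 0,  warm ↦ 1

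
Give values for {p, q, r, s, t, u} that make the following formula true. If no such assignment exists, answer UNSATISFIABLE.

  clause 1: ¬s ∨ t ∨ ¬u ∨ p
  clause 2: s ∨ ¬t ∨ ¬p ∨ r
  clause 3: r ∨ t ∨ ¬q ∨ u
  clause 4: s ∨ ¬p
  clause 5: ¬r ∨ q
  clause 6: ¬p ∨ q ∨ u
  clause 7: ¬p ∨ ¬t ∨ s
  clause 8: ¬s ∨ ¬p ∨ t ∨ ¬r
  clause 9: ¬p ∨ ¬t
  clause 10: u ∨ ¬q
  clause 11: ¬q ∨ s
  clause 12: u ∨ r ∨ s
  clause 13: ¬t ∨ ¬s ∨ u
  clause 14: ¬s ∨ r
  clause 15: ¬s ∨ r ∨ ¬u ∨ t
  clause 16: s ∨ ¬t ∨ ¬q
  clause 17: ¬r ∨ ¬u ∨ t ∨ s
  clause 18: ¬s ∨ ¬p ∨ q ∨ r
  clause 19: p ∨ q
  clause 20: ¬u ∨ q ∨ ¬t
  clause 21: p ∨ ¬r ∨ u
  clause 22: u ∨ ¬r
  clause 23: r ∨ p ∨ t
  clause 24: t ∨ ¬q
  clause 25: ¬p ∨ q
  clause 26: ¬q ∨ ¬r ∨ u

p: False,  q: True,  r: True,  s: True,  t: True,  u: True

Try s = True.
Unit clause (r) forces r = True.
Unit clause (q) forces q = True.
Unit clause (u) forces u = True.
Unit clause (t) forces t = True.
Unit clause (¬p) forces p = False.
All clauses are satisfied.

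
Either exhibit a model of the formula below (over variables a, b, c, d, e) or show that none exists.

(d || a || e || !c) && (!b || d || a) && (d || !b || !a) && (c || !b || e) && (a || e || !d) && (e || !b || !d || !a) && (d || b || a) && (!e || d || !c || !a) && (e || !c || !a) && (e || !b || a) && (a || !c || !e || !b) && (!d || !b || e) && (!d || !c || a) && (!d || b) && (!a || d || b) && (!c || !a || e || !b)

Suppose d = true.
From the singleton clause (b), b = true.
From the singleton clause (e), e = true.
Suppose a = true.
No clause remains; c is free.

a=true; b=true; c=true; d=true; e=true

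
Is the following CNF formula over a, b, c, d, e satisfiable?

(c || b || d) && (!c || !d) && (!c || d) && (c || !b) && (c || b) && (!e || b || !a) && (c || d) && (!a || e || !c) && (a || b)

No

Try c = false.
(!b) alone gives b = false.
But (b) is also a unit clause — contradiction.
Backtrack on c: now try c = true.
(!d) alone gives d = false.
But (d) is also a unit clause — contradiction.
Either choice for c ends in contradiction.
No assignment satisfies every clause.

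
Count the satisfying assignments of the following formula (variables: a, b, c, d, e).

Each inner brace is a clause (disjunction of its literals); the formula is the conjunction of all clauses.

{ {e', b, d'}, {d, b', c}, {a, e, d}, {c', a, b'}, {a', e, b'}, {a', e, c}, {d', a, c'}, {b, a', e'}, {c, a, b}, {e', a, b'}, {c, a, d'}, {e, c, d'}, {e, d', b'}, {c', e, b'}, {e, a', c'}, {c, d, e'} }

There are 2^5 = 32 truth assignments over (a, b, c, d, e).
Split on d. With d = 1, the clauses containing d are satisfied and d' drops from the rest; 2 of the 2^4 = 16 assignments to the other variables satisfy what remains.
With d = 0, by the same count on the reduced clause set, 2 assignments work.
Total: 2 + 2 = 4.

4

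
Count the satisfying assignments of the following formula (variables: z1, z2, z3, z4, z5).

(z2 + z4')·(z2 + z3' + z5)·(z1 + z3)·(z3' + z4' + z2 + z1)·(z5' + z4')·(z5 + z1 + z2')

11

There are 2^5 = 32 truth assignments over (z1, z2, z3, z4, z5).
Split on z4. With z4 = 1, the clauses containing z4 are satisfied and z4' drops from the rest; 2 of the 2^4 = 16 assignments to the other variables satisfy what remains.
With z4 = 0, by the same count on the reduced clause set, 9 assignments work.
(One model: z1=F, z2=F, z3=T, z4=F, z5=T.)
Total: 2 + 9 = 11.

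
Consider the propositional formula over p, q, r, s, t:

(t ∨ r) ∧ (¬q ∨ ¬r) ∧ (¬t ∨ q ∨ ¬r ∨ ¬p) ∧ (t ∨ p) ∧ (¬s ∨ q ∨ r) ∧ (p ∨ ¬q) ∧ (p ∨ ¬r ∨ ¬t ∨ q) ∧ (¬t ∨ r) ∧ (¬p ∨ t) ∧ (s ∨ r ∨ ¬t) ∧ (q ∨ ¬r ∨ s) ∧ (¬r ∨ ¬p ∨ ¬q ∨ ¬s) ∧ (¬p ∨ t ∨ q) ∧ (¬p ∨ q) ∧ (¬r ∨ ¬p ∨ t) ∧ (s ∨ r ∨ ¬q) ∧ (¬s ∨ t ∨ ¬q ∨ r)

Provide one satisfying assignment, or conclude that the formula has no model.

Branch on t: set t = True.
Unit clause (r) forces r = True.
Unit clause (¬q) forces q = False.
Unit clause (¬p) forces p = False.
But (p) is also a unit clause — contradiction.
Undo t and try t = False.
Unit clause (r) forces r = True.
Unit clause (¬q) forces q = False.
Unit clause (p) forces p = True.
But (¬p) is also a unit clause — contradiction.
Neither t = True nor t = False works.

UNSATISFIABLE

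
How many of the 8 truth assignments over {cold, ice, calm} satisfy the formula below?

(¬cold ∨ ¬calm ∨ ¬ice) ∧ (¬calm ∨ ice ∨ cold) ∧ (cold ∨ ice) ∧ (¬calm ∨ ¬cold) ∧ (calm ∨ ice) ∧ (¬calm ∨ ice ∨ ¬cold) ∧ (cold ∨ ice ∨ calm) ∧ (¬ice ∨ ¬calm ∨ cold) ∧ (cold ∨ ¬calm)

2

There are 2^3 = 8 truth assignments over (cold, ice, calm).
Check each against the 9 clauses (columns in the order cold, ice, calm):
  F F F  ✗ fails (cold ∨ ice)
  F F T  ✗ fails (¬calm ∨ ice ∨ cold)
  F T F  ✓ satisfies all
  F T T  ✗ fails (¬ice ∨ ¬calm ∨ cold)
  T F F  ✗ fails (calm ∨ ice)
  T F T  ✗ fails (¬calm ∨ ¬cold)
  T T F  ✓ satisfies all
  T T T  ✗ fails (¬cold ∨ ¬calm ∨ ¬ice)
2 of the 8 rows are models.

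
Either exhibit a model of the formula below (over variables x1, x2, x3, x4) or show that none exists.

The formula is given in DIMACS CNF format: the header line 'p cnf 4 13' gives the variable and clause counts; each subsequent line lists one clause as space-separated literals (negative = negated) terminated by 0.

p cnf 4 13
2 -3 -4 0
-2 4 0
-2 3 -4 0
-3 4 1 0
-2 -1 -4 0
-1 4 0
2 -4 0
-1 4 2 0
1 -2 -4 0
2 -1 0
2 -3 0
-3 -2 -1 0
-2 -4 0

x1 ↦ False, x2 ↦ False, x3 ↦ False, x4 ↦ False

Suppose x2 = False.
(¬x4) alone gives x4 = False.
(¬x1) alone gives x1 = False.
(¬x3) alone gives x3 = False.
All clauses are satisfied.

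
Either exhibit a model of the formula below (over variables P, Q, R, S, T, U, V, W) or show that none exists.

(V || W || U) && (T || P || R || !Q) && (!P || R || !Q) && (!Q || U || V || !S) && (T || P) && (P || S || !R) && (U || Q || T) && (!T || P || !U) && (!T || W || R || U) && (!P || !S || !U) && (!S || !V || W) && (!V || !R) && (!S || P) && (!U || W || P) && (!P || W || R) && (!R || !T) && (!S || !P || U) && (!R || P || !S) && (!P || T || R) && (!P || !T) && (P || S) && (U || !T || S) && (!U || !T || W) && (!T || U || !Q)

Branch on T: set T = false.
(P) alone gives P = true.
(R) alone gives R = true.
(!V) alone gives V = false.
Branch on W: set W = true.
Branch on U: set U = true.
(!S) alone gives S = false.
No clause remains; Q is free.

P ↦ true,  Q ↦ false,  R ↦ true,  S ↦ false,  T ↦ false,  U ↦ true,  V ↦ false,  W ↦ true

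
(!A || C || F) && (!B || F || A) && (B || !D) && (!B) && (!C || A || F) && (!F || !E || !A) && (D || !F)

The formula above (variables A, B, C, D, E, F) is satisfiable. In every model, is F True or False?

Suppose F = true.
The clause (!B) is unit, so B = false.
The clause (!D) is unit, so D = false.
That conflicts with the unit clause (D).
So every satisfying assignment has F = False.

False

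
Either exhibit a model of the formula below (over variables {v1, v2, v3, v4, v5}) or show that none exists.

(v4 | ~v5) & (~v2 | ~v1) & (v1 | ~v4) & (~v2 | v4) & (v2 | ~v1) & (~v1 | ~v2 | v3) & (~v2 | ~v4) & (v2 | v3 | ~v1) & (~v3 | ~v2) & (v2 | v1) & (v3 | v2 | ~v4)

Branch on v4: set v4 = 1.
Unit clause (v1) forces v1 = 1.
Unit clause (~v2) forces v2 = 0.
But (v2) is also a unit clause — contradiction.
That branch fails; take v4 = 0 instead.
Unit clause (~v5) forces v5 = 0.
Unit clause (~v2) forces v2 = 0.
Unit clause (~v1) forces v1 = 0.
But (v1) is also a unit clause — contradiction.
Either choice for v4 ends in contradiction.

UNSATISFIABLE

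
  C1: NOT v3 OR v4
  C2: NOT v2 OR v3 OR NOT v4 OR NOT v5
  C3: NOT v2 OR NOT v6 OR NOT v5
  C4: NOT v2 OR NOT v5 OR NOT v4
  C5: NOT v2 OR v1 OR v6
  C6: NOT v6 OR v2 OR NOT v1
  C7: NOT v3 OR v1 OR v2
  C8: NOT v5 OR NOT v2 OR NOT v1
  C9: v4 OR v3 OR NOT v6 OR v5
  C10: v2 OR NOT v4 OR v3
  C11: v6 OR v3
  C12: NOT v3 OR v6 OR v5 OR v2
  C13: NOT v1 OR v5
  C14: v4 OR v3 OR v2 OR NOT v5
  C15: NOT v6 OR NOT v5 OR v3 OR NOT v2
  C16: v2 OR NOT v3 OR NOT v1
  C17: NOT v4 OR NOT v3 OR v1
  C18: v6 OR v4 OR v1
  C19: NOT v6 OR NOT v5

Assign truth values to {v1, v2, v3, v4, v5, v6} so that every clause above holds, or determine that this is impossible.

v1 ↦ false,  v2 ↦ true,  v3 ↦ false,  v4 ↦ true,  v5 ↦ false,  v6 ↦ true

Suppose v3 = false.
From the singleton clause (v6), v6 = true.
From the singleton clause (NOT v5), v5 = false.
From the singleton clause (v4), v4 = true.
From the singleton clause (v2), v2 = true.
From the singleton clause (NOT v1), v1 = false.
Every clause now holds.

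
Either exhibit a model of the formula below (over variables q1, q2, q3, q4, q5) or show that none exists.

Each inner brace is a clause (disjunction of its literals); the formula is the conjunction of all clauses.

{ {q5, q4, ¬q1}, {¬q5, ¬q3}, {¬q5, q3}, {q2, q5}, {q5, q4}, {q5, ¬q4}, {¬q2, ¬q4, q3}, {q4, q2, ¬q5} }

Suppose q5 = False.
The clause (q2) is unit, so q2 = True.
The clause (q4) is unit, so q4 = True.
But (¬q4) is also a unit clause — contradiction.
That branch fails; take q5 = True instead.
The clause (¬q3) is unit, so q3 = False.
But (q3) is also a unit clause — contradiction.
Either choice for q5 ends in contradiction.

UNSATISFIABLE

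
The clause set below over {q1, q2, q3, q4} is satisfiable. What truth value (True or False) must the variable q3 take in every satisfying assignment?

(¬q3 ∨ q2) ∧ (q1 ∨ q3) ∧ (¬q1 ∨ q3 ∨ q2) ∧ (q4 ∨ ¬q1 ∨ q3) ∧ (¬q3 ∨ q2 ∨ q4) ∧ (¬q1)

Suppose q3 = False.
Unit clause (q1) forces q1 = True.
But (¬q1) is also a unit clause — contradiction.
So every satisfying assignment has q3 = True.

True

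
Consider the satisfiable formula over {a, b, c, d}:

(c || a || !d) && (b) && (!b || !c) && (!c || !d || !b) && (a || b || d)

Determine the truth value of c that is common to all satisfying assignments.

False

Suppose c = true.
From the singleton clause (b), b = true.
That conflicts with the unit clause (!b).
So every satisfying assignment has c = False.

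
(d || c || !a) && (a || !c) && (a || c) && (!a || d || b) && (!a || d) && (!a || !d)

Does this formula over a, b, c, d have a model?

Case a = true:
(d) alone gives d = true.
That conflicts with the unit clause (!d).
Undo a and try a = false.
(!c) alone gives c = false.
That conflicts with the unit clause (c).
Both values of a lead to a conflict.
No assignment satisfies every clause.

Unsatisfiable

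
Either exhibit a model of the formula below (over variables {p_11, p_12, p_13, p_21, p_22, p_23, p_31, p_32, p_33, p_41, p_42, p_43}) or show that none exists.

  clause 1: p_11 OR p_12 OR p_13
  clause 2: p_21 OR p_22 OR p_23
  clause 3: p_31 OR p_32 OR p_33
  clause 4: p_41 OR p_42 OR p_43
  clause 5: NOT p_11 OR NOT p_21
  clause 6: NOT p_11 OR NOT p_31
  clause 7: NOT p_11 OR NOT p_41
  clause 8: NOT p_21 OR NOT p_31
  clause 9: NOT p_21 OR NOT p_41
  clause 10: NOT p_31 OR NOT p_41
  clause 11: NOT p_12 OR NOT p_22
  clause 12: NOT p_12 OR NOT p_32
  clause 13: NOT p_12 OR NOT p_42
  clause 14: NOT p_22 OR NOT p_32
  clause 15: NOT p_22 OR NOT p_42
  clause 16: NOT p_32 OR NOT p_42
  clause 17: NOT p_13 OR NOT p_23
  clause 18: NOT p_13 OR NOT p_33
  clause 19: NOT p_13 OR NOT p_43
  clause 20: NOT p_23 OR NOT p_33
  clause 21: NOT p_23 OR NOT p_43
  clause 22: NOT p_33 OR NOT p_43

Case p_11 = false:
Case p_12 = true:
(NOT p_22) alone gives p_22 = false.
(NOT p_32) alone gives p_32 = false.
(NOT p_42) alone gives p_42 = false.
Case p_21 = true:
(NOT p_31) alone gives p_31 = false.
(p_33) alone gives p_33 = true.
(NOT p_41) alone gives p_41 = false.
(p_43) alone gives p_43 = true.
But (NOT p_43) is also a unit clause — contradiction.
Undo p_21 and try p_21 = false.
(p_23) alone gives p_23 = true.
(NOT p_13) alone gives p_13 = false.
(NOT p_33) alone gives p_33 = false.
(p_31) alone gives p_31 = true.
(NOT p_41) alone gives p_41 = false.
(p_43) alone gives p_43 = true.
But (NOT p_43) is also a unit clause — contradiction.
Either choice for p_21 ends in contradiction.
Undo p_12 and try p_12 = false.
(p_13) alone gives p_13 = true.
(NOT p_23) alone gives p_23 = false.
(NOT p_33) alone gives p_33 = false.
(NOT p_43) alone gives p_43 = false.
Case p_21 = true:
(NOT p_31) alone gives p_31 = false.
(p_32) alone gives p_32 = true.
(NOT p_41) alone gives p_41 = false.
(p_42) alone gives p_42 = true.
But (NOT p_42) is also a unit clause — contradiction.
Undo p_21 and try p_21 = false.
(p_22) alone gives p_22 = true.
(NOT p_32) alone gives p_32 = false.
(p_31) alone gives p_31 = true.
(NOT p_41) alone gives p_41 = false.
(p_42) alone gives p_42 = true.
But (NOT p_42) is also a unit clause — contradiction.
Either choice for p_21 ends in contradiction.
Either choice for p_12 ends in contradiction.
Undo p_11 and try p_11 = true.
(NOT p_21) alone gives p_21 = false.
(NOT p_31) alone gives p_31 = false.
(NOT p_41) alone gives p_41 = false.
Case p_22 = true:
(NOT p_12) alone gives p_12 = false.
(NOT p_32) alone gives p_32 = false.
(p_33) alone gives p_33 = true.
(NOT p_42) alone gives p_42 = false.
(p_43) alone gives p_43 = true.
But (NOT p_43) is also a unit clause — contradiction.
Undo p_22 and try p_22 = false.
(p_23) alone gives p_23 = true.
(NOT p_13) alone gives p_13 = false.
(NOT p_33) alone gives p_33 = false.
(p_32) alone gives p_32 = true.
(NOT p_12) alone gives p_12 = false.
(NOT p_42) alone gives p_42 = false.
(p_43) alone gives p_43 = true.
But (NOT p_43) is also a unit clause — contradiction.
Either choice for p_22 ends in contradiction.
Either choice for p_11 ends in contradiction.

UNSATISFIABLE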